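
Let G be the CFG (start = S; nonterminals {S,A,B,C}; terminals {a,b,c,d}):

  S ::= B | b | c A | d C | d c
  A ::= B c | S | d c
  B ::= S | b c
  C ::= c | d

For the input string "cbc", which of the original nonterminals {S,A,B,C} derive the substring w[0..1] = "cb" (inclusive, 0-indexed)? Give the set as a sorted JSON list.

CNF form of G:
  S -> T0 A | T1 T0 | T2 C | T2 T0 | b
  A -> B T0 | T0 A | T1 T0 | T2 C | T2 T0 | b
  B -> T0 A | T1 T0 | T2 C | T2 T0 | b
  C -> c | d
  T0 -> c
  T1 -> b
  T2 -> d

CYK table (by increasing span) (cells [i..j] with 0 ≤ i ≤ j ≤ 1 only):
  [0..0]={C,T0}  "c"  orig:{C}
  [1..1]={A,B,S,T1}  "b"  orig:{A,B,S}
  [0..1]={A,B,S}  "cb"

Original NTs in T[0,1] deriving "cb": ["A", "B", "S"]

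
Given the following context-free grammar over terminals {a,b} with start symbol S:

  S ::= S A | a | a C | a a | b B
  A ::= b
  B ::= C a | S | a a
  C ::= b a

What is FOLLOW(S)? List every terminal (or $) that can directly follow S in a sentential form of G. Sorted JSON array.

FIRST iteration:
pass 1:
  A via A→b: +{b}
  B via B→a a: +{a}
  C via C→b a: +{b}
  S via S→a: +{a}
  S via S→b B: +{b}
  FIRST(S)={a,b}  FIRST(A)={b}  FIRST(B)={a}  FIRST(C)={b}
pass 2:
  B via B→C a: +{b}
  FIRST(S)={a,b}  FIRST(A)={b}  FIRST(B)={a,b}  FIRST(C)={b}
pass 3: — fixpoint
  FIRST(S)={a,b}  FIRST(A)={b}  FIRST(B)={a,b}  FIRST(C)={b}

Compute FOLLOW by fixpoint:
initialize: $ ∈ FOLLOW(S)
iter 1:
  B→C a: FOLLOW(C) ⊇ FIRST(a) = {a}; new: +{a}
  S→S A: FOLLOW(S) ⊇ FIRST(A) = {b}; new: +{b}
  S→S A: FOLLOW(A) ⊇ FOLLOW(S) ⊇ {$,b}; new: +{$,b}
  S→a C: FOLLOW(C) ⊇ FOLLOW(S) ⊇ {$,b}; new: +{$,b}
  S→b B: FOLLOW(B) ⊇ FOLLOW(S) ⊇ {$,b}; new: +{$,b}
  FOLLOW(S)={$,b}  FOLLOW(A)={$,b}  FOLLOW(B)={$,b}  FOLLOW(C)={$,a,b}
iter 2: — fixpoint
  FOLLOW(S)={$,b}  FOLLOW(A)={$,b}  FOLLOW(B)={$,b}  FOLLOW(C)={$,a,b}

FOLLOW(S) = ["$", "b"]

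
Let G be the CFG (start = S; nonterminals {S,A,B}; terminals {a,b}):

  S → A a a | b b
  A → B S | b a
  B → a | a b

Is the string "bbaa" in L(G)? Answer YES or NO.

CNF form of G:
  S -> A X2 | T0 T0
  A -> B S | T0 T1
  B -> T1 T0 | a
  T0 -> b
  T1 -> a
  X2 -> T1 T1

Fill CYK table bottom-up:
  [0..0]={T0}  "b"  orig:{}
  [1..1]={T0}  "b"  orig:{}
  [2..2]={B,T1}  "a"  orig:{B}
  [3..3]={B,T1}  "a"  orig:{B}
  [0..1]={S}  "bb"
  [1..2]={A}  "ba"
  [2..3]={X2}  "aa"  orig:{}
  [0..2]=∅  "bba"
  [1..3]=∅  "baa"
  [0..3]=∅  "bbaa"

S ∉ T[0,3] ⇒ NO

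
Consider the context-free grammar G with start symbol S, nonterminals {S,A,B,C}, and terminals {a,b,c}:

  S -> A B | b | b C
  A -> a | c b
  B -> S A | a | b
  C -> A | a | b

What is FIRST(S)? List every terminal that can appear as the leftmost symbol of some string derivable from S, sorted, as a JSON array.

Compute FIRST by fixpoint:
[1]
  A via A→a: +{a}
  A via A→c b: +{c}
  B via B→a: +{a}
  B via B→b: +{b}
  C via C→A: +{a,c}
  C via C→b: +{b}
  S via S→A B: +{a,c}
  S via S→b: +{b}
  S: {a,b,c}  A: {a,c}  B: {a,b}  C: {a,b,c}
[2]
  B via B→S A: +{c}
  S: {a,b,c}  A: {a,c}  B: {a,b,c}  C: {a,b,c}
[3] (stable)
  S: {a,b,c}  A: {a,c}  B: {a,b,c}  C: {a,b,c}

FIRST(S) = ["a", "b", "c"]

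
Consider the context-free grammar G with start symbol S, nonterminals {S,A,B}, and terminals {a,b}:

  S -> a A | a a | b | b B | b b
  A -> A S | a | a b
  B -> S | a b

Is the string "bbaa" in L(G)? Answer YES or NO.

Convert to CNF:
  S -> T0 A | T0 T0 | T1 B | T1 T1 | b
  A -> A S | T0 T1 | a
  B -> T0 A | T0 T0 | T0 T1 | T1 B | T1 T1 | b
  T0 -> a
  T1 -> b

CYK table (by increasing span):
  cell(0,0) b: {B,S,T1}  orig:{B,S}
  cell(1,1) b: {B,S,T1}  orig:{B,S}
  cell(2,2) a: {A,T0}  orig:{A}
  cell(3,3) a: {A,T0}  orig:{A}
  cell(0,1) bb: {B,S}
  cell(1,2) ba: ∅
  cell(2,3) aa: {B,S}
  cell(0,2) bba: ∅
  cell(1,3) baa: {B,S}
  cell(0,3) bbaa: {B,S}

S ∈ T[0,3] ⇒ YES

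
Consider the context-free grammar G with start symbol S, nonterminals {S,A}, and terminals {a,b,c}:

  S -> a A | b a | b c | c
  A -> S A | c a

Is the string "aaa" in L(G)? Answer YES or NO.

Convert to CNF:
  S -> T1 A | T2 T0 | T2 T1 | c
  A -> S A | T0 T1
  T0 -> c
  T1 -> a
  T2 -> b

CYK table (by increasing span):
  cell(0,0) a: {T1}  orig:{}
  cell(1,1) a: {T1}  orig:{}
  cell(2,2) a: {T1}  orig:{}
  cell(0,1) aa: ∅
  cell(1,2) aa: ∅
  cell(0,2) aaa: ∅

S ∉ T[0,2] ⇒ NO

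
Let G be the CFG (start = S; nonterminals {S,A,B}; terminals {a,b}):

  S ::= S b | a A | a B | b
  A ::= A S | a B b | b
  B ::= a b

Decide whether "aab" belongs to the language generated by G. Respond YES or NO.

CNF form of G:
  S -> S T1 | T0 A | T0 B | b
  A -> A S | T0 X2 | b
  B -> T0 T1
  T0 -> a
  T1 -> b
  X2 -> B T1

CYK fill:
  [0..0]={T0}  "a"  orig:{}
  [1..1]={T0}  "a"  orig:{}
  [2..2]={A,S,T1}  "b"  orig:{A,S}
  [0..1]=∅  "aa"
  [1..2]={B,S}  "ab"
  [0..2]={S}  "aab"

S ∈ T[0,2] ⇒ YES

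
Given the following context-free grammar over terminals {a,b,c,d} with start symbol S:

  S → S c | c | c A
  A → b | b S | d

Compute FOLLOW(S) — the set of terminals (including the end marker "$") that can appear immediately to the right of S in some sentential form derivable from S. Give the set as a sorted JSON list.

Compute FIRST by fixpoint:
[1]
  A via A→b: +{b}
  A via A→d: +{d}
  S via S→c: +{c}
  FIRST(S)={c}  FIRST(A)={b,d}
[2] (stable)
  FIRST(S)={c}  FIRST(A)={b,d}

FOLLOW iteration:
FOLLOW(S) := {$}
round 1:
  S→S c: FOLLOW(S) ⊇ FIRST(c) = {c}; new: +{c}
  S→c A: FOLLOW(A) ⊇ FOLLOW(S) ⊇ {$,c}; new: +{$,c}
  FOLLOW(S)={$,c}  FOLLOW(A)={$,c}
round 2: done
  FOLLOW(S)={$,c}  FOLLOW(A)={$,c}

FOLLOW(S) = ["$", "c"]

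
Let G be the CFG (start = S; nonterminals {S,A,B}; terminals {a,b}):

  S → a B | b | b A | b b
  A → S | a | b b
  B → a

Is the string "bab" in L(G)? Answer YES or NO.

CNF form of G:
  S -> T0 B | T1 A | T1 T1 | b
  A -> T0 B | T1 A | T1 T1 | a | b
  B -> a
  T0 -> a
  T1 -> b

Fill CYK table bottom-up:
  cell(0,0) b: {A,S,T1}  orig:{A,S}
  cell(1,1) a: {A,B,T0}  orig:{A,B}
  cell(2,2) b: {A,S,T1}  orig:{A,S}
  cell(0,1) ba: {A,S}
  cell(1,2) ab: ∅
  cell(0,2) bab: ∅

S ∉ T[0,2] ⇒ NO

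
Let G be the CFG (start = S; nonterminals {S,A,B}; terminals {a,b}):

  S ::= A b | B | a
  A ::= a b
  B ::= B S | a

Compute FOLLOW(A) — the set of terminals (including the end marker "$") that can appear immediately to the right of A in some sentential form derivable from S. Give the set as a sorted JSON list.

FIRST sets, iterate to fixpoint:
[1]
  A via A→a b: +{a}
  B via B→a: +{a}
  S via S→A b: +{a}
  FIRST[S]={a}  FIRST[A]={a}  FIRST[B]={a}
[2] — fixpoint
  FIRST[S]={a}  FIRST[A]={a}  FIRST[B]={a}

FOLLOW iteration:
initialize: $ ∈ FOLLOW(S)
pass 1:
  B→B S: FOLLOW(B) ⊇ FIRST(S) = {a}; new: +{a}
  B→B S: FOLLOW(S) ⊇ FOLLOW(B) ⊇ {a}; new: +{a}
  S→A b: FOLLOW(A) ⊇ FIRST(b) = {b}; new: +{b}
  S→B: FOLLOW(B) ⊇ FOLLOW(S) ⊇ {$,a}; new: +{$}
  S: {$,a}  A: {b}  B: {$,a}
pass 2: (no change)
  S: {$,a}  A: {b}  B: {$,a}

FOLLOW(A) = ["b"]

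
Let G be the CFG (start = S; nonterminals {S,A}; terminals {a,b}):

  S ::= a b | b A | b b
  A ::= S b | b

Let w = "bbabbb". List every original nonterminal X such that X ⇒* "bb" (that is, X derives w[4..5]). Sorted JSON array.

Convert to CNF:
  S -> T0 A | T0 T0 | T1 T0
  A -> S T0 | b
  T0 -> b
  T1 -> a

CYK fill (cells [i..j] with 4 ≤ i ≤ j ≤ 5 only):
  [4..4]={A,T0}  "b"  orig:{A}
  [5..5]={A,T0}  "b"  orig:{A}
  [4..5]={S}  "bb"

Original NTs in T[4,5] deriving "bb": ["S"]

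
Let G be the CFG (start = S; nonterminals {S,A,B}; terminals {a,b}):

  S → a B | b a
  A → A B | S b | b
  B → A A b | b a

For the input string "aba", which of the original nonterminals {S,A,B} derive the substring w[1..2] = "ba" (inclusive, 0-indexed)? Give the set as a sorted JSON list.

Convert to CNF:
  S -> T0 T1 | T1 B
  A -> A B | S T0 | b
  B -> A X2 | T0 T1
  T0 -> b
  T1 -> a
  X2 -> A T0

CYK table (by increasing span), restricted to cells inside w[1..2]:
  T[1,1] 'b' = {A,T0}  orig:{A}
  T[2,2] 'a' = {T1}  orig:{}
  T[1,2] 'ba' = {B,S}

Original NTs in T[1,2] deriving "ba": ["B", "S"]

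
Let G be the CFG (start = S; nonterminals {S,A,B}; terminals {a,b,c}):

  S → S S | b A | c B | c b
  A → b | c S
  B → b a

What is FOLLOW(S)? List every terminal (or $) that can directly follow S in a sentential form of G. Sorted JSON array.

FIRST iteration:
round 1:
  A via A→b: +{b}
  A via A→c S: +{c}
  B via B→b a: +{b}
  S via S→b A: +{b}
  S via S→c B: +{c}
  S: {b,c}  A: {b,c}  B: {b}
round 2: — fixpoint
  S: {b,c}  A: {b,c}  B: {b}

FOLLOW sets:
seed FOLLOW(S) with $
pass 1:
  S→S S: FOLLOW(S) ⊇ FIRST(S) = {b,c}; new: +{b,c}
  S→b A: FOLLOW(A) ⊇ FOLLOW(S) ⊇ {$,b,c}; new: +{$,b,c}
  S→c B: FOLLOW(B) ⊇ FOLLOW(S) ⊇ {$,b,c}; new: +{$,b,c}
  S: {$,b,c}  A: {$,b,c}  B: {$,b,c}
pass 2: (no change)
  S: {$,b,c}  A: {$,b,c}  B: {$,b,c}

FOLLOW(S) = ["$", "b", "c"]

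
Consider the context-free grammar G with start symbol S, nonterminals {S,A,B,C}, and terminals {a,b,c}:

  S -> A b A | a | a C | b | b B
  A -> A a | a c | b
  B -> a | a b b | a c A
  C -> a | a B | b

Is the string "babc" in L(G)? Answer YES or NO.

CNF form of G:
  S -> A X5 | T0 C | T2 B | a | b
  A -> A T0 | T0 T1 | b
  B -> T0 X3 | T0 X4 | a
  C -> T0 B | a | b
  T0 -> a
  T1 -> c
  T2 -> b
  X3 -> T2 T2
  X4 -> T1 A
  X5 -> T2 A

CYK table (by increasing span):
  cell(0,0) b: {A,C,S,T2}  orig:{A,C,S}
  cell(1,1) a: {B,C,S,T0}  orig:{B,C,S}
  cell(2,2) b: {A,C,S,T2}  orig:{A,C,S}
  cell(3,3) c: {T1}  orig:{}
  cell(0,1) ba: {A,S}
  cell(1,2) ab: {S}
  cell(2,3) bc: ∅
  cell(0,2) bab: ∅
  cell(1,3) abc: ∅
  cell(0,3) babc: ∅

S ∉ T[0,3] ⇒ NO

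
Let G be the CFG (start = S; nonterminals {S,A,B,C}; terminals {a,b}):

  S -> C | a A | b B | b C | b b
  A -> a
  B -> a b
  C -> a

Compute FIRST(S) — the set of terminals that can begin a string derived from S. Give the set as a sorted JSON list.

FIRST sets, iterate to fixpoint:
pass 1:
  A via A→a: +{a}
  B via B→a b: +{a}
  C via C→a: +{a}
  S via S→C: +{a}
  S via S→b B: +{b}
  FIRST(S)={a,b}  FIRST(A)={a}  FIRST(B)={a}  FIRST(C)={a}
pass 2: (stable)
  FIRST(S)={a,b}  FIRST(A)={a}  FIRST(B)={a}  FIRST(C)={a}

FIRST(S) = ["a", "b"]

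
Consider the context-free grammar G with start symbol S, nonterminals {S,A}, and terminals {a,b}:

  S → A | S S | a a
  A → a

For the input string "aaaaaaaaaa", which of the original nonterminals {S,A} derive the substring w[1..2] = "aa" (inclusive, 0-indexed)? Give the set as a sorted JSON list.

CNF form of G:
  S -> S S | T0 T0 | a
  A -> a
  T0 -> a

CYK fill — only the sub-triangle for w[1..2]:
  T[1,1] 'a' = {A,S,T0}  orig:{A,S}
  T[2,2] 'a' = {A,S,T0}  orig:{A,S}
  T[1,2] 'aa' = {S}

Original NTs in T[1,2] deriving "aa": ["S"]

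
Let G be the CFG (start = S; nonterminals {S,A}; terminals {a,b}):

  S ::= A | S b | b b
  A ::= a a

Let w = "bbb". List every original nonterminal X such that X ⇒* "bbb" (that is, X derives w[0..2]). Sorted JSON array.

CNF form of G:
  S -> S T1 | T0 T0 | T1 T1
  A -> T0 T0
  T0 -> a
  T1 -> b

CYK fill (cells [i..j] with 0 ≤ i ≤ j ≤ 2 only):
  cell(0,0) b: {T1}  orig:{}
  cell(1,1) b: {T1}  orig:{}
  cell(2,2) b: {T1}  orig:{}
  cell(0,1) bb: {S}
  cell(1,2) bb: {S}
  cell(0,2) bbb: {S}

Original NTs in T[0,2] deriving "bbb": ["S"]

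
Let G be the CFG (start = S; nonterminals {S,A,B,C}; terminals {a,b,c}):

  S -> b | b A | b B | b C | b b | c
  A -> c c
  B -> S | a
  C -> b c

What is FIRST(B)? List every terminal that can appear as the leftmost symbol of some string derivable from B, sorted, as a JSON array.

Compute FIRST by fixpoint:
pass 1:
  A via A→c c: +{c}
  B via B→a: +{a}
  C via C→b c: +{b}
  S via S→b: +{b}
  S via S→c: +{c}
  S: {b,c}  A: {c}  B: {a}  C: {b}
pass 2:
  B via B→S: +{b,c}
  S: {b,c}  A: {c}  B: {a,b,c}  C: {b}
pass 3: done
  S: {b,c}  A: {c}  B: {a,b,c}  C: {b}

FIRST(B) = ["a", "b", "c"]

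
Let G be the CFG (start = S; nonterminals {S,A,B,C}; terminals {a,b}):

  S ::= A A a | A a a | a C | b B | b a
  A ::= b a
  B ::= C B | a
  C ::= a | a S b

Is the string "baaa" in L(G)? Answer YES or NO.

CNF form of G:
  S -> A X3 | A X4 | T0 B | T0 T1 | T1 C
  A -> T0 T1
  B -> C B | a
  C -> T1 X2 | a
  T0 -> b
  T1 -> a
  X2 -> S T0
  X3 -> A T1
  X4 -> T1 T1

CYK fill:
  [0..0]={T0}  "b"  orig:{}
  [1..1]={B,C,T1}  "a"  orig:{B,C}
  [2..2]={B,C,T1}  "a"  orig:{B,C}
  [3..3]={B,C,T1}  "a"  orig:{B,C}
  [0..1]={A,S}  "ba"
  [1..2]={B,S,X4}  "aa"  orig:{B,S}
  [2..3]={B,S,X4}  "aa"  orig:{B,S}
  [0..2]={S,X3}  "baa"  orig:{S}
  [1..3]={B}  "aaa"
  [0..3]={S}  "baaa"

S ∈ T[0,3] ⇒ YES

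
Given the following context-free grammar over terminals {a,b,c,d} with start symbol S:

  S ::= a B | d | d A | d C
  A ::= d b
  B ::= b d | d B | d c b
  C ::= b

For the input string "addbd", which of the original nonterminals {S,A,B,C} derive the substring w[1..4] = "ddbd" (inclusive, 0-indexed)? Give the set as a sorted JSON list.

CNF form of G:
  S -> T0 A | T0 C | T3 B | d
  A -> T0 T1
  B -> T0 B | T0 X4 | T1 T0
  C -> b
  T0 -> d
  T1 -> b
  T2 -> c
  T3 -> a
  X4 -> T2 T1

Fill CYK table bottom-up — only the sub-triangle for w[1..4]:
  cell(1,1) d: {S,T0}  orig:{S}
  cell(2,2) d: {S,T0}  orig:{S}
  cell(3,3) b: {C,T1}  orig:{C}
  cell(4,4) d: {S,T0}  orig:{S}
  cell(1,2) dd: ∅
  cell(2,3) db: {A,S}
  cell(3,4) bd: {B}
  cell(1,3) ddb: {S}
  cell(2,4) dbd: {B}
  cell(1,4) ddbd: {B}

Original NTs in T[1,4] deriving "ddbd": ["B"]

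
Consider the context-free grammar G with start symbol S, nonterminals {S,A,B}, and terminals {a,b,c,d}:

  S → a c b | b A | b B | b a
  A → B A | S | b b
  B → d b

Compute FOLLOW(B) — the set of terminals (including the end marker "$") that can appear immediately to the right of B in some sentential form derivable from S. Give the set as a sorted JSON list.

FIRST sets, iterate to fixpoint:
iter 1:
  A via A→b b: +{b}
  B via B→d b: +{d}
  S via S→a c b: +{a}
  S via S→b A: +{b}
  FIRST[S]={a,b}  FIRST[A]={b}  FIRST[B]={d}
iter 2:
  A via A→B A: +{d}
  A via A→S: +{a}
  FIRST[S]={a,b}  FIRST[A]={a,b,d}  FIRST[B]={d}
iter 3: — fixpoint
  FIRST[S]={a,b}  FIRST[A]={a,b,d}  FIRST[B]={d}

FOLLOW iteration:
FOLLOW(S) := {$}
round 1:
  A→B A: FOLLOW(B) ⊇ FIRST(A) = {a,b,d}; new: +{a,b,d}
  S→b A: FOLLOW(A) ⊇ FOLLOW(S) ⊇ {$}; new: +{$}
  S→b B: FOLLOW(B) ⊇ FOLLOW(S) ⊇ {$}; new: +{$}
  FOLLOW(S)={$}  FOLLOW(A)={$}  FOLLOW(B)={$,a,b,d}
round 2: done
  FOLLOW(S)={$}  FOLLOW(A)={$}  FOLLOW(B)={$,a,b,d}

FOLLOW(B) = ["$", "a", "b", "d"]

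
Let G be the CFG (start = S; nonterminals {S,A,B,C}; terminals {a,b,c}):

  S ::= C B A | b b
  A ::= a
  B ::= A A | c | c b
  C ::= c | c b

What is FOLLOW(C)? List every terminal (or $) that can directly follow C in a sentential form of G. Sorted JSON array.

FIRST iteration:
[1]
  A via A→a: +{a}
  B via B→A A: +{a}
  B via B→c: +{c}
  C via C→c: +{c}
  S via S→C B A: +{c}
  S via S→b b: +{b}
  S: {b,c}  A: {a}  B: {a,c}  C: {c}
[2] — fixpoint
  S: {b,c}  A: {a}  B: {a,c}  C: {c}

FOLLOW sets:
FOLLOW(S) := {$}
pass 1:
  B→A A: FOLLOW(A) ⊇ FIRST(A) = {a}; new: +{a}
  S→C B A: FOLLOW(C) ⊇ FIRST(B) = {a,c}; new: +{a,c}
  S→C B A: FOLLOW(B) ⊇ FIRST(A) = {a}; new: +{a}
  S→C B A: FOLLOW(A) ⊇ FOLLOW(S) ⊇ {$}; new: +{$}
  FOLLOW(S)={$}  FOLLOW(A)={$,a}  FOLLOW(B)={a}  FOLLOW(C)={a,c}
pass 2: (no change)
  FOLLOW(S)={$}  FOLLOW(A)={$,a}  FOLLOW(B)={a}  FOLLOW(C)={a,c}

FOLLOW(C) = ["a", "c"]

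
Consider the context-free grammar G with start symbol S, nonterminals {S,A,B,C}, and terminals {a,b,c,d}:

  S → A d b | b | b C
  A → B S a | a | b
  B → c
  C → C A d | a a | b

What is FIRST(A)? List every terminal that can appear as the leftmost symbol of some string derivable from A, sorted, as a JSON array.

FIRST iteration:
[1]
  A via A→a: +{a}
  A via A→b: +{b}
  B via B→c: +{c}
  C via C→a a: +{a}
  C via C→b: +{b}
  S via S→A d b: +{a,b}
  FIRST(S)={a,b}  FIRST(A)={a,b}  FIRST(B)={c}  FIRST(C)={a,b}
[2]
  A via A→B S a: +{c}
  S via S→A d b: +{c}
  FIRST(S)={a,b,c}  FIRST(A)={a,b,c}  FIRST(B)={c}  FIRST(C)={a,b}
[3] (no change)
  FIRST(S)={a,b,c}  FIRST(A)={a,b,c}  FIRST(B)={c}  FIRST(C)={a,b}

FIRST(A) = ["a", "b", "c"]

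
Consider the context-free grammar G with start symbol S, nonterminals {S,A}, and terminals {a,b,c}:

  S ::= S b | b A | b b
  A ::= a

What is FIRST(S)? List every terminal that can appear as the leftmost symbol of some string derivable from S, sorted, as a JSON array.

FIRST iteration:
iter 1:
  A via A→a: +{a}
  S via S→b A: +{b}
  FIRST(S)={b}  FIRST(A)={a}
iter 2: (stable)
  FIRST(S)={b}  FIRST(A)={a}

FIRST(S) = ["b"]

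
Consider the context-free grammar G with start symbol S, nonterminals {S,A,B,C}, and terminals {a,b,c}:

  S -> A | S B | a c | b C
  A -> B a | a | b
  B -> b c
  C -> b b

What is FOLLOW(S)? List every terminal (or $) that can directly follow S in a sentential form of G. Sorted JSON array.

FIRST iteration:
pass 1:
  A via A→a: +{a}
  A via A→b: +{b}
  B via B→b c: +{b}
  C via C→b b: +{b}
  S via S→A: +{a,b}
  FIRST[S]={a,b}  FIRST[A]={a,b}  FIRST[B]={b}  FIRST[C]={b}
pass 2: done
  FIRST[S]={a,b}  FIRST[A]={a,b}  FIRST[B]={b}  FIRST[C]={b}

Compute FOLLOW by fixpoint:
FOLLOW(S) := {$}
pass 1:
  A→B a: FOLLOW(B) ⊇ FIRST(a) = {a}; new: +{a}
  S→A: FOLLOW(A) ⊇ FOLLOW(S) ⊇ {$}; new: +{$}
  S→S B: FOLLOW(S) ⊇ FIRST(B) = {b}; new: +{b}
  S→S B: FOLLOW(B) ⊇ FOLLOW(S) ⊇ {$,b}; new: +{$,b}
  S→b C: FOLLOW(C) ⊇ FOLLOW(S) ⊇ {$,b}; new: +{$,b}
  FOLLOW[S]={$,b}  FOLLOW[A]={$}  FOLLOW[B]={$,a,b}  FOLLOW[C]={$,b}
pass 2:
  S→A: FOLLOW(A) ⊇ FOLLOW(S) ⊇ {$,b}; new: +{b}
  FOLLOW[S]={$,b}  FOLLOW[A]={$,b}  FOLLOW[B]={$,a,b}  FOLLOW[C]={$,b}
pass 3: (no change)
  FOLLOW[S]={$,b}  FOLLOW[A]={$,b}  FOLLOW[B]={$,a,b}  FOLLOW[C]={$,b}

FOLLOW(S) = ["$", "b"]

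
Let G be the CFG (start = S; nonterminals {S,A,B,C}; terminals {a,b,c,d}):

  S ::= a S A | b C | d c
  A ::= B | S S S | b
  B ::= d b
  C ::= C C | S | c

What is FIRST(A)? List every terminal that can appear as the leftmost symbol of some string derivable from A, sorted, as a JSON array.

FIRST iteration:
[1]
  A via A→b: +{b}
  B via B→d b: +{d}
  C via C→c: +{c}
  S via S→a S A: +{a}
  S via S→b C: +{b}
  S via S→d c: +{d}
  FIRST[S]={a,b,d}  FIRST[A]={b}  FIRST[B]={d}  FIRST[C]={c}
[2]
  A via A→B: +{d}
  A via A→S S S: +{a}
  C via C→S: +{a,b,d}
  FIRST[S]={a,b,d}  FIRST[A]={a,b,d}  FIRST[B]={d}  FIRST[C]={a,b,c,d}
[3] (stable)
  FIRST[S]={a,b,d}  FIRST[A]={a,b,d}  FIRST[B]={d}  FIRST[C]={a,b,c,d}

FIRST(A) = ["a", "b", "d"]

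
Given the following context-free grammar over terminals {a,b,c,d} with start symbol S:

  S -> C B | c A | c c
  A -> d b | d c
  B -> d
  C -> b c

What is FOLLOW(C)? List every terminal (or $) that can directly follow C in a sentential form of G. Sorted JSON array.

FIRST iteration:
[1]
  A via A→d b: +{d}
  B via B→d: +{d}
  C via C→b c: +{b}
  S via S→C B: +{b}
  S via S→c A: +{c}
  FIRST[S]={b,c}  FIRST[A]={d}  FIRST[B]={d}  FIRST[C]={b}
[2] (stable)
  FIRST[S]={b,c}  FIRST[A]={d}  FIRST[B]={d}  FIRST[C]={b}

FOLLOW iteration:
FOLLOW(S) := {$}
[1]
  S→C B: FOLLOW(C) ⊇ FIRST(B) = {d}; new: +{d}
  S→C B: FOLLOW(B) ⊇ FOLLOW(S) ⊇ {$}; new: +{$}
  S→c A: FOLLOW(A) ⊇ FOLLOW(S) ⊇ {$}; new: +{$}
  FOLLOW[S]={$}  FOLLOW[A]={$}  FOLLOW[B]={$}  FOLLOW[C]={d}
[2] — fixpoint
  FOLLOW[S]={$}  FOLLOW[A]={$}  FOLLOW[B]={$}  FOLLOW[C]={d}

FOLLOW(C) = ["d"]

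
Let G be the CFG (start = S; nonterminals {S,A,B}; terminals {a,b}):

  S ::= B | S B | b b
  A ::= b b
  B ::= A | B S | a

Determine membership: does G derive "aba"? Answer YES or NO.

CNF form of G:
  S -> B S | S B | T0 T0 | a
  A -> T0 T0
  B -> B S | T0 T0 | a
  T0 -> b

CYK table (by increasing span):
  cell(0,0) a: {B,S}
  cell(1,1) b: {T0}  orig:{}
  cell(2,2) a: {B,S}
  cell(0,1) ab: ∅
  cell(1,2) ba: ∅
  cell(0,2) aba: ∅

S ∉ T[0,2] ⇒ NO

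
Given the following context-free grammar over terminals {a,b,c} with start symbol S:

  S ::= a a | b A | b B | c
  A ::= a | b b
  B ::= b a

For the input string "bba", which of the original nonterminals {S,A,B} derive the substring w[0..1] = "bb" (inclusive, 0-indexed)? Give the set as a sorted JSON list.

CNF form of G:
  S -> T0 A | T0 B | T1 T1 | c
  A -> T0 T0 | a
  B -> T0 T1
  T0 -> b
  T1 -> a

CYK fill — only the sub-triangle for w[0..1]:
  T[0,0] 'b' = {T0}  orig:{}
  T[1,1] 'b' = {T0}  orig:{}
  T[0,1] 'bb' = {A}

Original NTs in T[0,1] deriving "bb": ["A"]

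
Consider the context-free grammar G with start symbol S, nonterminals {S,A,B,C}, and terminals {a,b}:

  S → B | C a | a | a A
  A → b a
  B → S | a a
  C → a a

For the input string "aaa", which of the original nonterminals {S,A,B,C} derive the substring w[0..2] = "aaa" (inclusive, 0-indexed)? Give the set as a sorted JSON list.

CNF form of G:
  S -> C T1 | T1 A | T1 T1 | a
  A -> T0 T1
  B -> C T1 | T1 A | T1 T1 | a
  C -> T1 T1
  T0 -> b
  T1 -> a

Fill CYK table bottom-up (cells [i..j] with 0 ≤ i ≤ j ≤ 2 only):
  [0..0]={B,S,T1}  "a"  orig:{B,S}
  [1..1]={B,S,T1}  "a"  orig:{B,S}
  [2..2]={B,S,T1}  "a"  orig:{B,S}
  [0..1]={B,C,S}  "aa"
  [1..2]={B,C,S}  "aa"
  [0..2]={B,S}  "aaa"

Original NTs in T[0,2] deriving "aaa": ["B", "S"]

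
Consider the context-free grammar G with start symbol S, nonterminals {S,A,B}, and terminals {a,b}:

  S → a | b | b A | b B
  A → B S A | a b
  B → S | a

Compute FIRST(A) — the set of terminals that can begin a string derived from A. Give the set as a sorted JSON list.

Compute FIRST by fixpoint:
round 1:
  A via A→a b: +{a}
  B via B→a: +{a}
  S via S→a: +{a}
  S via S→b: +{b}
  FIRST(S)={a,b}  FIRST(A)={a}  FIRST(B)={a}
round 2:
  B via B→S: +{b}
  FIRST(S)={a,b}  FIRST(A)={a}  FIRST(B)={a,b}
round 3:
  A via A→B S A: +{b}
  FIRST(S)={a,b}  FIRST(A)={a,b}  FIRST(B)={a,b}
round 4: — fixpoint
  FIRST(S)={a,b}  FIRST(A)={a,b}  FIRST(B)={a,b}

FIRST(A) = ["a", "b"]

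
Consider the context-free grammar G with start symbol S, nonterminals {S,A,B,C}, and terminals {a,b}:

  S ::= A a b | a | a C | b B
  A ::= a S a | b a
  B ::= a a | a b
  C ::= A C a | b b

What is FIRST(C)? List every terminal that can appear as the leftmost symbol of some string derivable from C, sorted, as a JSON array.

Compute FIRST by fixpoint:
pass 1:
  A via A→a S a: +{a}
  A via A→b a: +{b}
  B via B→a a: +{a}
  C via C→A C a: +{a,b}
  S via S→A a b: +{a,b}
  S: {a,b}  A: {a,b}  B: {a}  C: {a,b}
pass 2: (no change)
  S: {a,b}  A: {a,b}  B: {a}  C: {a,b}

FIRST(C) = ["a", "b"]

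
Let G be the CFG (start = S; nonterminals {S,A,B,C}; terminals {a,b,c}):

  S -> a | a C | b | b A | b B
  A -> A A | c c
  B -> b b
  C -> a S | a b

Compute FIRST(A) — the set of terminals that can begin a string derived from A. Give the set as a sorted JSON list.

Compute FIRST by fixpoint:
iter 1:
  A via A→c c: +{c}
  B via B→b b: +{b}
  C via C→a S: +{a}
  S via S→a: +{a}
  S via S→b: +{b}
  FIRST[S]={a,b}  FIRST[A]={c}  FIRST[B]={b}  FIRST[C]={a}
iter 2: — fixpoint
  FIRST[S]={a,b}  FIRST[A]={c}  FIRST[B]={b}  FIRST[C]={a}

FIRST(A) = ["c"]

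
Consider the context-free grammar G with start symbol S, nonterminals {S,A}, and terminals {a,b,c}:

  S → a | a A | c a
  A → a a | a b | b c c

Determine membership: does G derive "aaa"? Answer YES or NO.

Convert to CNF:
  S -> T0 A | T2 T0 | a
  A -> T0 T0 | T0 T1 | T1 X3
  T0 -> a
  T1 -> b
  T2 -> c
  X3 -> T2 T2

Fill CYK table bottom-up:
  T[0,0] 'a' = {S,T0}  orig:{S}
  T[1,1] 'a' = {S,T0}  orig:{S}
  T[2,2] 'a' = {S,T0}  orig:{S}
  T[0,1] 'aa' = {A}
  T[1,2] 'aa' = {A}
  T[0,2] 'aaa' = {S}

S ∈ T[0,2] ⇒ YES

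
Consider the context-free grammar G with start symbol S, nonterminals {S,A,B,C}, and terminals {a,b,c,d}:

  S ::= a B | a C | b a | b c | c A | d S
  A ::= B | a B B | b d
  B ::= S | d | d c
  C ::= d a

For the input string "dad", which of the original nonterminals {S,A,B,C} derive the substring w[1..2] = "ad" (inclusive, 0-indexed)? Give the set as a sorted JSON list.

Convert to CNF:
  S -> T0 B | T0 C | T1 T0 | T1 T2 | T2 A | T3 S
  A -> T0 B | T0 C | T0 X4 | T1 T0 | T1 T2 | T1 T3 | T2 A | T3 S | T3 T2 | d
  B -> T0 B | T0 C | T1 T0 | T1 T2 | T2 A | T3 S | T3 T2 | d
  C -> T3 T0
  T0 -> a
  T1 -> b
  T2 -> c
  T3 -> d
  X4 -> B B

CYK table (by increasing span) (cells [i..j] with 1 ≤ i ≤ j ≤ 2 only):
  cell(1,1) a: {T0}  orig:{}
  cell(2,2) d: {A,B,T3}  orig:{A,B}
  cell(1,2) ad: {A,B,S}

Original NTs in T[1,2] deriving "ad": ["A", "B", "S"]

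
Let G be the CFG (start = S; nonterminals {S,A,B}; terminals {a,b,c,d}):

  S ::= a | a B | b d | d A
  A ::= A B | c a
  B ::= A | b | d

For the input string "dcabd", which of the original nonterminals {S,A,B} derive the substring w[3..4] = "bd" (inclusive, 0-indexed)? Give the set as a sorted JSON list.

CNF form of G:
  S -> T1 B | T2 T3 | T3 A | a
  A -> A B | T0 T1
  B -> A B | T0 T1 | b | d
  T0 -> c
  T1 -> a
  T2 -> b
  T3 -> d

CYK table (by increasing span) — only the sub-triangle for w[3..4]:
  [3..3]={B,T2}  "b"  orig:{B}
  [4..4]={B,T3}  "d"  orig:{B}
  [3..4]={S}  "bd"

Original NTs in T[3,4] deriving "bd": ["S"]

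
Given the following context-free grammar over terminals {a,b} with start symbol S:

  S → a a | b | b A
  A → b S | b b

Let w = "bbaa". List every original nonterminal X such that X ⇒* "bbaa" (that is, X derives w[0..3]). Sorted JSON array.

CNF form of G:
  S -> T0 A | T1 T1 | b
  A -> T0 S | T0 T0
  T0 -> b
  T1 -> a

Fill CYK table bottom-up — only the sub-triangle for w[0..3]:
  cell(0,0) b: {S,T0}  orig:{S}
  cell(1,1) b: {S,T0}  orig:{S}
  cell(2,2) a: {T1}  orig:{}
  cell(3,3) a: {T1}  orig:{}
  cell(0,1) bb: {A}
  cell(1,2) ba: ∅
  cell(2,3) aa: {S}
  cell(0,2) bba: ∅
  cell(1,3) baa: {A}
  cell(0,3) bbaa: {S}

Original NTs in T[0,3] deriving "bbaa": ["S"]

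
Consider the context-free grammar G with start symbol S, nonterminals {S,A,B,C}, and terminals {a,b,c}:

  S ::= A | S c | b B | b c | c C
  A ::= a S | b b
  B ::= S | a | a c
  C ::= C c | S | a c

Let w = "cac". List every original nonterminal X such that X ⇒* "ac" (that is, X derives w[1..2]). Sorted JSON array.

Convert to CNF:
  S -> S T2 | T0 S | T1 B | T1 T1 | T1 T2 | T2 C
  A -> T0 S | T1 T1
  B -> S T2 | T0 S | T0 T2 | T1 B | T1 T1 | T1 T2 | T2 C | a
  C -> C T2 | S T2 | T0 S | T0 T2 | T1 B | T1 T1 | T1 T2 | T2 C
  T0 -> a
  T1 -> b
  T2 -> c

Fill CYK table bottom-up, restricted to cells inside w[1..2]:
  [1..1]={B,T0}  "a"  orig:{B}
  [2..2]={T2}  "c"  orig:{}
  [1..2]={B,C}  "ac"

Original NTs in T[1,2] deriving "ac": ["B", "C"]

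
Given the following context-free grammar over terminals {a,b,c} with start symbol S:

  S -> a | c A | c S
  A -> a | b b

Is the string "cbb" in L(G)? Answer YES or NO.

Convert to CNF:
  S -> T1 A | T1 S | a
  A -> T0 T0 | a
  T0 -> b
  T1 -> c

CYK table (by increasing span):
  cell(0,0) c: {T1}  orig:{}
  cell(1,1) b: {T0}  orig:{}
  cell(2,2) b: {T0}  orig:{}
  cell(0,1) cb: ∅
  cell(1,2) bb: {A}
  cell(0,2) cbb: {S}

S ∈ T[0,2] ⇒ YES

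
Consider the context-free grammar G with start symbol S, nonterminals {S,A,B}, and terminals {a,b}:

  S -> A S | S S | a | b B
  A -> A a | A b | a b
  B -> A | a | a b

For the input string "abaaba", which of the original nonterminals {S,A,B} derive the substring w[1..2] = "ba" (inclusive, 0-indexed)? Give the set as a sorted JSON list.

CNF form of G:
  S -> A S | S S | T1 B | a
  A -> A T0 | A T1 | T0 T1
  B -> A T0 | A T1 | T0 T1 | a
  T0 -> a
  T1 -> b

CYK table (by increasing span) — only the sub-triangle for w[1..2]:
  cell(1,1) b: {T1}  orig:{}
  cell(2,2) a: {B,S,T0}  orig:{B,S}
  cell(1,2) ba: {S}

Original NTs in T[1,2] deriving "ba": ["S"]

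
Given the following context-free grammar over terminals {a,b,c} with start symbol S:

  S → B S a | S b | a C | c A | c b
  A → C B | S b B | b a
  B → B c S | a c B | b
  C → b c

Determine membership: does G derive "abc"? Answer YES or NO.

CNF form of G:
  S -> B X6 | S T0 | T1 C | T2 A | T2 T0
  A -> C B | S X3 | T0 T1
  B -> B X4 | T1 X5 | b
  C -> T0 T2
  T0 -> b
  T1 -> a
  T2 -> c
  X3 -> T0 B
  X4 -> T2 S
  X5 -> T2 B
  X6 -> S T1

Fill CYK table bottom-up:
  cell(0,0) a: {T1}  orig:{}
  cell(1,1) b: {B,T0}  orig:{B}
  cell(2,2) c: {T2}  orig:{}
  cell(0,1) ab: ∅
  cell(1,2) bc: {C}
  cell(0,2) abc: {S}

S ∈ T[0,2] ⇒ YES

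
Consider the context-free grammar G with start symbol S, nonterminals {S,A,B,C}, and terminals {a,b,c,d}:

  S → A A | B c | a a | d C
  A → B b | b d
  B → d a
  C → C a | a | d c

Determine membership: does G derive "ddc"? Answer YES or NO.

Convert to CNF:
  S -> A A | B T3 | T1 C | T2 T2
  A -> B T0 | T0 T1
  B -> T1 T2
  C -> C T2 | T1 T3 | a
  T0 -> b
  T1 -> d
  T2 -> a
  T3 -> c

Fill CYK table bottom-up:
  cell(0,0) d: {T1}  orig:{}
  cell(1,1) d: {T1}  orig:{}
  cell(2,2) c: {T3}  orig:{}
  cell(0,1) dd: ∅
  cell(1,2) dc: {C}
  cell(0,2) ddc: {S}

S ∈ T[0,2] ⇒ YES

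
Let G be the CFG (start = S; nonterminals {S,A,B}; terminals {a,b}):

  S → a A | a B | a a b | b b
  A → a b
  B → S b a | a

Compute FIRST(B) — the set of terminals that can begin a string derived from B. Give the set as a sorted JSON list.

FIRST iteration:
[1]
  A via A→a b: +{a}
  B via B→a: +{a}
  S via S→a A: +{a}
  S via S→b b: +{b}
  S: {a,b}  A: {a}  B: {a}
[2]
  B via B→S b a: +{b}
  S: {a,b}  A: {a}  B: {a,b}
[3] — fixpoint
  S: {a,b}  A: {a}  B: {a,b}

FIRST(B) = ["a", "b"]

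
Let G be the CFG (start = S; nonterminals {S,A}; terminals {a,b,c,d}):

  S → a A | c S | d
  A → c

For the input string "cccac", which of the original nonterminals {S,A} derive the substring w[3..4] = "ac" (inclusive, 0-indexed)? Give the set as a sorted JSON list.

Convert to CNF:
  S -> T0 A | T1 S | d
  A -> c
  T0 -> a
  T1 -> c

Fill CYK table bottom-up (cells [i..j] with 3 ≤ i ≤ j ≤ 4 only):
  T[3,3] 'a' = {T0}  orig:{}
  T[4,4] 'c' = {A,T1}  orig:{A}
  T[3,4] 'ac' = {S}

Original NTs in T[3,4] deriving "ac": ["S"]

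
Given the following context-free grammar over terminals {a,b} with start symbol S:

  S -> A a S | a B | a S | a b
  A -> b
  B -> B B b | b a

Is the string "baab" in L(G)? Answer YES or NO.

Convert to CNF:
  S -> A X3 | T1 B | T1 S | T1 T0
  A -> b
  B -> B X2 | T0 T1
  T0 -> b
  T1 -> a
  X2 -> B T0
  X3 -> T1 S

CYK fill:
  cell(0,0) b: {A,T0}  orig:{A}
  cell(1,1) a: {T1}  orig:{}
  cell(2,2) a: {T1}  orig:{}
  cell(3,3) b: {A,T0}  orig:{A}
  cell(0,1) ba: {B}
  cell(1,2) aa: ∅
  cell(2,3) ab: {S}
  cell(0,2) baa: ∅
  cell(1,3) aab: {S,X3}  orig:{S}
  cell(0,3) baab: {S}

S ∈ T[0,3] ⇒ YES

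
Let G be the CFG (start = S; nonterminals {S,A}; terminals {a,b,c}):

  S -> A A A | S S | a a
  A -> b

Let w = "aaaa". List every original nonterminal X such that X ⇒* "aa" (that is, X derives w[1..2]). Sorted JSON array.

Convert to CNF:
  S -> A X1 | S S | T0 T0
  A -> b
  T0 -> a
  X1 -> A A

Fill CYK table bottom-up, restricted to cells inside w[1..2]:
  [1..1]={T0}  "a"  orig:{}
  [2..2]={T0}  "a"  orig:{}
  [1..2]={S}  "aa"

Original NTs in T[1,2] deriving "aa": ["S"]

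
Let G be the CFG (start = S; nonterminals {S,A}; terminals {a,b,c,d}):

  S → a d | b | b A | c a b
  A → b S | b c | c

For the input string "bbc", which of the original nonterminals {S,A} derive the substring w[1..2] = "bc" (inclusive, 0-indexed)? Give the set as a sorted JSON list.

Convert to CNF:
  S -> T0 A | T1 X4 | T2 T3 | b
  A -> T0 S | T0 T1 | c
  T0 -> b
  T1 -> c
  T2 -> a
  T3 -> d
  X4 -> T2 T0

CYK table (by increasing span) (cells [i..j] with 1 ≤ i ≤ j ≤ 2 only):
  [1..1]={S,T0}  "b"  orig:{S}
  [2..2]={A,T1}  "c"  orig:{A}
  [1..2]={A,S}  "bc"

Original NTs in T[1,2] deriving "bc": ["A", "S"]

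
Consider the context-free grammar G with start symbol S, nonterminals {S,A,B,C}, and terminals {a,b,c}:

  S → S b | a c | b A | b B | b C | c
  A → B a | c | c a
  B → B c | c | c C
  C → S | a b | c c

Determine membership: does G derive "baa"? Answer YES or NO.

CNF form of G:
  S -> S T2 | T0 T1 | T2 A | T2 B | T2 C | c
  A -> B T0 | T1 T0 | c
  B -> B T1 | T1 C | c
  C -> S T2 | T0 T1 | T0 T2 | T1 T1 | T2 A | T2 B | T2 C | c
  T0 -> a
  T1 -> c
  T2 -> b

Fill CYK table bottom-up:
  T[0,0] 'b' = {T2}  orig:{}
  T[1,1] 'a' = {T0}  orig:{}
  T[2,2] 'a' = {T0}  orig:{}
  T[0,1] 'ba' = ∅
  T[1,2] 'aa' = ∅
  T[0,2] 'baa' = ∅

S ∉ T[0,2] ⇒ NO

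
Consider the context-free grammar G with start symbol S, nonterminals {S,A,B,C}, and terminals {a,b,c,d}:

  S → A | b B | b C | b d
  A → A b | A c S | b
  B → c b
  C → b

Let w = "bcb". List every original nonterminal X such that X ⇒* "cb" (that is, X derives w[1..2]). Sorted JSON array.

Convert to CNF:
  S -> A T0 | A X4 | T0 B | T0 C | T0 T2 | b
  A -> A T0 | A X3 | b
  B -> T1 T0
  C -> b
  T0 -> b
  T1 -> c
  T2 -> d
  X3 -> T1 S
  X4 -> T1 S

CYK table (by increasing span) — only the sub-triangle for w[1..2]:
  T[1,1] 'c' = {T1}  orig:{}
  T[2,2] 'b' = {A,C,S,T0}  orig:{A,C,S}
  T[1,2] 'cb' = {B,X3,X4}  orig:{B}

Original NTs in T[1,2] deriving "cb": ["B"]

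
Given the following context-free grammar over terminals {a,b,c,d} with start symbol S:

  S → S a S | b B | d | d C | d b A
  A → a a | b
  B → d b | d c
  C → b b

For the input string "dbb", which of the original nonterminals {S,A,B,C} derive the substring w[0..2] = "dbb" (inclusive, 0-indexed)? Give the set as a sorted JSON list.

Convert to CNF:
  S -> S X4 | T1 C | T1 X5 | T2 B | d
  A -> T0 T0 | b
  B -> T1 T2 | T1 T3
  C -> T2 T2
  T0 -> a
  T1 -> d
  T2 -> b
  T3 -> c
  X4 -> T0 S
  X5 -> T2 A

CYK table (by increasing span), restricted to cells inside w[0..2]:
  T[0,0] 'd' = {S,T1}  orig:{S}
  T[1,1] 'b' = {A,T2}  orig:{A}
  T[2,2] 'b' = {A,T2}  orig:{A}
  T[0,1] 'db' = {B}
  T[1,2] 'bb' = {C,X5}  orig:{C}
  T[0,2] 'dbb' = {S}

Original NTs in T[0,2] deriving "dbb": ["S"]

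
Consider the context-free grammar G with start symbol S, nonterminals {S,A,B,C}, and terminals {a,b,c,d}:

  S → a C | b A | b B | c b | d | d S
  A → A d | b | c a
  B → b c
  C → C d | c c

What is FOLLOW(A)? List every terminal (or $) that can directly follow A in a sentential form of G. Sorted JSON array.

Compute FIRST by fixpoint:
round 1:
  A via A→b: +{b}
  A via A→c a: +{c}
  B via B→b c: +{b}
  C via C→c c: +{c}
  S via S→a C: +{a}
  S via S→b A: +{b}
  S via S→c b: +{c}
  S via S→d: +{d}
  FIRST(S)={a,b,c,d}  FIRST(A)={b,c}  FIRST(B)={b}  FIRST(C)={c}
round 2: done
  FIRST(S)={a,b,c,d}  FIRST(A)={b,c}  FIRST(B)={b}  FIRST(C)={c}

FOLLOW sets:
seed FOLLOW(S) with $
round 1:
  A→A d: FOLLOW(A) ⊇ FIRST(d) = {d}; new: +{d}
  C→C d: FOLLOW(C) ⊇ FIRST(d) = {d}; new: +{d}
  S→a C: FOLLOW(C) ⊇ FOLLOW(S) ⊇ {$}; new: +{$}
  S→b A: FOLLOW(A) ⊇ FOLLOW(S) ⊇ {$}; new: +{$}
  S→b B: FOLLOW(B) ⊇ FOLLOW(S) ⊇ {$}; new: +{$}
  FOLLOW(S)={$}  FOLLOW(A)={$,d}  FOLLOW(B)={$}  FOLLOW(C)={$,d}
round 2: (stable)
  FOLLOW(S)={$}  FOLLOW(A)={$,d}  FOLLOW(B)={$}  FOLLOW(C)={$,d}

FOLLOW(A) = ["$", "d"]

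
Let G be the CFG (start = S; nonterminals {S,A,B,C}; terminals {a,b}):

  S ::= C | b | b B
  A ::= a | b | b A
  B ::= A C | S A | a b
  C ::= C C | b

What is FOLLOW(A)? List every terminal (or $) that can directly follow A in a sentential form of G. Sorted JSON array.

Compute FIRST by fixpoint:
[1]
  A via A→a: +{a}
  A via A→b: +{b}
  B via B→A C: +{a,b}
  C via C→b: +{b}
  S via S→C: +{b}
  FIRST(S)={b}  FIRST(A)={a,b}  FIRST(B)={a,b}  FIRST(C)={b}
[2] (stable)
  FIRST(S)={b}  FIRST(A)={a,b}  FIRST(B)={a,b}  FIRST(C)={b}

FOLLOW sets:
seed FOLLOW(S) with $
[1]
  B→A C: FOLLOW(A) ⊇ FIRST(C) = {b}; new: +{b}
  B→S A: FOLLOW(S) ⊇ FIRST(A) = {a,b}; new: +{a,b}
  C→C C: FOLLOW(C) ⊇ FIRST(C) = {b}; new: +{b}
  S→C: FOLLOW(C) ⊇ FOLLOW(S) ⊇ {$,a,b}; new: +{$,a}
  S→b B: FOLLOW(B) ⊇ FOLLOW(S) ⊇ {$,a,b}; new: +{$,a,b}
  S: {$,a,b}  A: {b}  B: {$,a,b}  C: {$,a,b}
[2]
  B→S A: FOLLOW(A) ⊇ FOLLOW(B) ⊇ {$,a,b}; new: +{$,a}
  S: {$,a,b}  A: {$,a,b}  B: {$,a,b}  C: {$,a,b}
[3] (no change)
  S: {$,a,b}  A: {$,a,b}  B: {$,a,b}  C: {$,a,b}

FOLLOW(A) = ["$", "a", "b"]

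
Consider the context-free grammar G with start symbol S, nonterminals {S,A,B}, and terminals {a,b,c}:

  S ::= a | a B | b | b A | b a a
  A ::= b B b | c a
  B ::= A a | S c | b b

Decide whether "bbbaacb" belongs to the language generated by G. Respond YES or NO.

Convert to CNF:
  S -> T0 A | T0 X4 | T2 B | a | b
  A -> T0 X3 | T1 T2
  B -> A T2 | S T1 | T0 T0
  T0 -> b
  T1 -> c
  T2 -> a
  X3 -> B T0
  X4 -> T2 T2

CYK fill:
  [0..0]={S,T0}  "b"  orig:{S}
  [1..1]={S,T0}  "b"  orig:{S}
  [2..2]={S,T0}  "b"  orig:{S}
  [3..3]={S,T2}  "a"  orig:{S}
  [4..4]={S,T2}  "a"  orig:{S}
  [5..5]={T1}  "c"  orig:{}
  [6..6]={S,T0}  "b"  orig:{S}
  [0..1]={B}  "bb"
  [1..2]={B}  "bb"
  [2..3]=∅  "ba"
  [3..4]={X4}  "aa"  orig:{}
  [4..5]={B}  "ac"
  [5..6]=∅  "cb"
  [0..2]={X3}  "bbb"  orig:{}
  [1..3]=∅  "bba"
  [2..4]={S}  "baa"
  [3..5]={S}  "aac"
  [4..6]={X3}  "acb"  orig:{}
  [0..3]=∅  "bbba"
  [1..4]=∅  "bbaa"
  [2..5]={B}  "baac"
  [3..6]=∅  "aacb"
  [0..4]=∅  "bbbaa"
  [1..5]=∅  "bbaac"
  [2..6]={X3}  "baacb"  orig:{}
  [0..5]=∅  "bbbaac"
  [1..6]={A}  "bbaacb"
  [0..6]={S}  "bbbaacb"

S ∈ T[0,6] ⇒ YES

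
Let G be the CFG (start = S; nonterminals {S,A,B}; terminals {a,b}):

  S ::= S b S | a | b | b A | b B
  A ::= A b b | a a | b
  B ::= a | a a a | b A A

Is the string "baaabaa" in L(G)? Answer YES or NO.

Convert to CNF:
  S -> S X5 | T0 A | T0 B | a | b
  A -> A X2 | T1 T1 | b
  B -> T0 X4 | T1 X3 | a
  T0 -> b
  T1 -> a
  X2 -> T0 T0
  X3 -> T1 T1
  X4 -> A A
  X5 -> T0 S

Fill CYK table bottom-up:
  [0..0]={A,S,T0}  "b"  orig:{A,S}
  [1..1]={B,S,T1}  "a"  orig:{B,S}
  [2..2]={B,S,T1}  "a"  orig:{B,S}
  [3..3]={B,S,T1}  "a"  orig:{B,S}
  [4..4]={A,S,T0}  "b"  orig:{A,S}
  [5..5]={B,S,T1}  "a"  orig:{B,S}
  [6..6]={B,S,T1}  "a"  orig:{B,S}
  [0..1]={S,X5}  "ba"  orig:{S}
  [1..2]={A,X3}  "aa"  orig:{A}
  [2..3]={A,X3}  "aa"  orig:{A}
  [3..4]=∅  "ab"
  [4..5]={S,X5}  "ba"  orig:{S}
  [5..6]={A,X3}  "aa"  orig:{A}
  [0..2]={S,X4}  "baa"  orig:{S}
  [1..3]={B}  "aaa"
  [2..4]={X4}  "aab"  orig:{}
  [3..5]={S}  "aba"
  [4..6]={S,X4}  "baa"  orig:{S}
  [0..3]={S}  "baaa"
  [1..4]=∅  "aaab"
  [2..5]=∅  "aaba"
  [3..6]=∅  "abaa"
  [0..4]=∅  "baaab"
  [1..5]=∅  "aaaba"
  [2..6]=∅  "aabaa"
  [0..5]={S}  "baaaba"
  [1..6]=∅  "aaabaa"
  [0..6]=∅  "baaabaa"

S ∉ T[0,6] ⇒ NO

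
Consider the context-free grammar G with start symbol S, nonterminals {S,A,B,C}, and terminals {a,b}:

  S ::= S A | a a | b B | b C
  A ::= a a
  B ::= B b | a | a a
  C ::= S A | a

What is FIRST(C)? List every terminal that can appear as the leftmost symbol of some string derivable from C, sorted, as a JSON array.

Compute FIRST by fixpoint:
[1]
  A via A→a a: +{a}
  B via B→a: +{a}
  C via C→a: +{a}
  S via S→a a: +{a}
  S via S→b B: +{b}
  FIRST(S)={a,b}  FIRST(A)={a}  FIRST(B)={a}  FIRST(C)={a}
[2]
  C via C→S A: +{b}
  FIRST(S)={a,b}  FIRST(A)={a}  FIRST(B)={a}  FIRST(C)={a,b}
[3] done
  FIRST(S)={a,b}  FIRST(A)={a}  FIRST(B)={a}  FIRST(C)={a,b}

FIRST(C) = ["a", "b"]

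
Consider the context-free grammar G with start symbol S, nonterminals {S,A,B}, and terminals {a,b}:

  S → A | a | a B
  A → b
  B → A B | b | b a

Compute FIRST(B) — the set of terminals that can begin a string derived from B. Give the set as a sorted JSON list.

Compute FIRST by fixpoint:
round 1:
  A via A→b: +{b}
  B via B→A B: +{b}
  S via S→A: +{b}
  S via S→a: +{a}
  FIRST[S]={a,b}  FIRST[A]={b}  FIRST[B]={b}
round 2: — fixpoint
  FIRST[S]={a,b}  FIRST[A]={b}  FIRST[B]={b}

FIRST(B) = ["b"]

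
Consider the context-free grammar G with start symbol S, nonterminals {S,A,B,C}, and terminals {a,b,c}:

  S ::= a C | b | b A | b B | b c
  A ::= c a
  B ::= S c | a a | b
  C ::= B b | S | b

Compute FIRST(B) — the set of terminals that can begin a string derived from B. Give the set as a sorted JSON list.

FIRST iteration:
[1]
  A via A→c a: +{c}
  B via B→a a: +{a}
  B via B→b: +{b}
  C via C→B b: +{a,b}
  S via S→a C: +{a}
  S via S→b: +{b}
  FIRST[S]={a,b}  FIRST[A]={c}  FIRST[B]={a,b}  FIRST[C]={a,b}
[2] (no change)
  FIRST[S]={a,b}  FIRST[A]={c}  FIRST[B]={a,b}  FIRST[C]={a,b}

FIRST(B) = ["a", "b"]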